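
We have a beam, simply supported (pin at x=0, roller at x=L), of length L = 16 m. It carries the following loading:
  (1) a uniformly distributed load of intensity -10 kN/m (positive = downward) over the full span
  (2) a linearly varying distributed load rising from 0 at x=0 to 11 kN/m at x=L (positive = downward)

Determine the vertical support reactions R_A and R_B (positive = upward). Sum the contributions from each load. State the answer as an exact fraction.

R_A = -152/3 kN, R_B = -64/3 kN

Load 1 — uniform load w=-10 kN/m over full span:
  R_A = wL/2 = (-10)·16/2 = -80 kN
  R_B = wL/2 = (-10)·16/2 = -80 kN
Load 2 — triangular load w₀=11 kN/m (0→w₀ over full span):
  R_A = w₀L/6 = 11·16/6 = 88/3 kN
  R_B = w₀L/3 = 11·16/3 = 176/3 kN
Superposition: R_A = -152/3 kN, R_B = -64/3 kN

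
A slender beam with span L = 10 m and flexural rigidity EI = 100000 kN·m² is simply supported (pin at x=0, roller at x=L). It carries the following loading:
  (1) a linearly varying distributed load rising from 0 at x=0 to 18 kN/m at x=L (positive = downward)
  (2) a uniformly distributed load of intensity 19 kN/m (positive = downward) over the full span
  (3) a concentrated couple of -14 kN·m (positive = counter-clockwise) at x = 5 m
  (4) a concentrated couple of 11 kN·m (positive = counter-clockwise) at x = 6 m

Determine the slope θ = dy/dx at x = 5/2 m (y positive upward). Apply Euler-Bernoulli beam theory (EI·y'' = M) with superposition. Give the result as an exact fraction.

θ(5/2) = -1551529/192000000 rad

Load 1 — triangular load w₀=18 kN/m (0→w₀ over full span):
  θ_1 = -w₀(7L⁴-30L²x²+15x⁴)/(360LEI) = -18·(7·10⁴-30·10²·(5/2)²+15·(5/2)⁴)/(360·10·100000) = -1327/512000 rad
Load 2 — uniform load w=19 kN/m over full span:
  θ_2 = -w(L³-6Lx²+4x³)/(24EI) = -19·(10³-6·10·(5/2)²+4·(5/2)³)/(24·100000) = -209/38400 rad
Load 3 — applied couple M₀=-14 kN·m at a=5 m (b=L-a=5):
  θ_3 = (M₀x²/(2L)+C₁)/EI  [x≤a] with C₁=M₀(3b²-L²)/(6L)=35/6 = ((-14)·(5/2)²/(2·10)+(35/6))/100000 = 7/480000 rad
Load 4 — applied couple M₀=11 kN·m at a=6 m (b=L-a=4):
  θ_4 = (M₀x²/(2L)+C₁)/EI  [x≤a] with C₁=M₀(3b²-L²)/(6L)=-143/15 = (11·(5/2)²/(2·10)+(-143/15))/100000 = -1463/24000000 rad
Superposition: θ = Σ θ_i = -1551529/192000000 rad ≈ -0.008081 rad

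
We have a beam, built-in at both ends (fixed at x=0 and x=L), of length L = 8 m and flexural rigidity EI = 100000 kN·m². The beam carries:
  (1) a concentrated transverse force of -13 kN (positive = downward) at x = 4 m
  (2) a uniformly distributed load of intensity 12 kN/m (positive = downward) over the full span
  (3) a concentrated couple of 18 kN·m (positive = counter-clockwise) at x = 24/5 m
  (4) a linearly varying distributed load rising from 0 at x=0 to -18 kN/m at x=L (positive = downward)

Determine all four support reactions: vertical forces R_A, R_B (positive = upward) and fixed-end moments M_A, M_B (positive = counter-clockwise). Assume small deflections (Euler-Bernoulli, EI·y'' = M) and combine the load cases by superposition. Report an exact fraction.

Load 1 — point force P=-13 kN at a=4 m (b=L-a=4):
  R_A = Pb²(3a+b)/L³ = (-13)·4²·(3·4+4)/8³ = -13/2 kN
  M_A = Pab²/L² = (-13)·4·4²/8² = -13 kN·m
  R_B = Pa²(a+3b)/L³ = (-13)·4²·(4+3·4)/8³ = -13/2 kN
  M_B = -Pa²b/L² = -(-13)·4²·4/8² = 13 kN·m
Load 2 — uniform load w=12 kN/m over full span:
  R_A = wL/2 = 12·8/2 = 48 kN
  M_A = wL²/12 = 12·8²/12 = 64 kN·m
  R_B = wL/2 = 12·8/2 = 48 kN
  M_B = -wL²/12 = -12·8²/12 = -64 kN·m
Load 3 — applied couple M₀=18 kN·m at a=24/5 m (b=L-a=16/5):
  R_A = 6M₀ab/L³ = 6·18·(24/5)·(16/5)/8³ = 81/25 kN
  M_A = M₀b(2a-b)/L² = 18·(16/5)·(2·(24/5)-(16/5))/8² = 144/25 kN·m
  R_B = -6M₀ab/L³ = -6·18·(24/5)·(16/5)/8³ = -81/25 kN
  M_B = M₀a(2b-a)/L² = 18·(24/5)·(2·(16/5)-(24/5))/8² = 54/25 kN·m
Load 4 — triangular load w₀=-18 kN/m (0→w₀ over full span):
  R_A = 3w₀L/20 = 3·(-18)·8/20 = -108/5 kN
  M_A = w₀L²/30 = (-18)·8²/30 = -192/5 kN·m
  R_B = 7w₀L/20 = 7·(-18)·8/20 = -252/5 kN
  M_B = -w₀L²/20 = -(-18)·8²/20 = 288/5 kN·m
Superposition: R_A = 1157/50 kN, M_A = 459/25 kN·m, R_B = -607/50 kN, M_B = 219/25 kN·m

R_A = 1157/50 kN, M_A = 459/25 kN·m, R_B = -607/50 kN, M_B = 219/25 kN·m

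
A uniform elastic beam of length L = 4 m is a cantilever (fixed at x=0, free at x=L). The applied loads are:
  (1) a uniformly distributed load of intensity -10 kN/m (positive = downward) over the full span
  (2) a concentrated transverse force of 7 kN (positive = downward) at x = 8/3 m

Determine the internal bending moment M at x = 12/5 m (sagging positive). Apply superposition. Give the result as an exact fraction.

M(12/5) = 164/15 kN·m

Load 1 — uniform load w=-10 kN/m over full span:
  M_1 = -w(L-x)²/2 = -(-10)·(4-(12/5))²/2 = 64/5 kN·m
Load 2 — point force P=7 kN at a=8/3 m (b=L-a=4/3):
  M_2 = -P(a-x)  [x≤a] = -7·((8/3)-(12/5)) = -28/15 kN·m
Superposition: M = Σ M_i = 164/15 kN·m ≈ 10.933333 kN·m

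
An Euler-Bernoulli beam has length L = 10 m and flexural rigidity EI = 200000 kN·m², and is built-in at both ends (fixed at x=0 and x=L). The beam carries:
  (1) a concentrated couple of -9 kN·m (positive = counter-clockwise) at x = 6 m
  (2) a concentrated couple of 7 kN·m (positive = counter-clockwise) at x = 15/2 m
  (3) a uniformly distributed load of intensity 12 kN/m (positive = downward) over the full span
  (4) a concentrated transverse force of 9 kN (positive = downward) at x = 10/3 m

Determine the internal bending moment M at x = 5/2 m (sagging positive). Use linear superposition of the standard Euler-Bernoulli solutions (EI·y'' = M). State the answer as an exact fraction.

M(5/2) = 36611/2400 kN·m

Load 1 — applied couple M₀=-9 kN·m at a=6 m (b=L-a=4):
  M_1 = R_Ax - M_A  [x≤a] with R_A=-162/125, M_A=-72/25 = (-162/125)·(5/2) - (-72/25) = -9/25 kN·m
Load 2 — applied couple M₀=7 kN·m at a=15/2 m (b=L-a=5/2):
  M_2 = R_Ax - M_A  [x≤a] with R_A=63/80, M_A=35/16 = (63/80)·(5/2) - (35/16) = -7/32 kN·m
Load 3 — uniform load w=12 kN/m over full span:
  M_3 = wLx/2 - wL²/12 - wx²/2 = 12·10·(5/2)/2 - 12·10²/12 - 12·(5/2)²/2 = 25/2 kN·m
Load 4 — point force P=9 kN at a=10/3 m (b=L-a=20/3):
  M_4 = Pb²(3a+b)x/L³ - Pab²/L²  [x≤a] = 9·(20/3)²·(3·(10/3)+(20/3))·(5/2)/10³ - 9·(10/3)·(20/3)²/10² = 10/3 kN·m
Superposition: M = Σ M_i = 36611/2400 kN·m ≈ 15.254583 kN·m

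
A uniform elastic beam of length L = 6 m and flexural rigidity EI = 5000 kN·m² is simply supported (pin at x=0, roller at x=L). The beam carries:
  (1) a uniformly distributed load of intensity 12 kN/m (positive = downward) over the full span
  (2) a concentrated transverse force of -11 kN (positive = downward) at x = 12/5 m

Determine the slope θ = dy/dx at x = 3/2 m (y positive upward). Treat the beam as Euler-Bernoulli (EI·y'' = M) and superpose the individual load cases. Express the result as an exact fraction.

θ(3/2) = -56331/5000000 rad

Load 1 — uniform load w=12 kN/m over full span:
  θ_1 = -w(L³-6Lx²+4x³)/(24EI) = -12·(6³-6·6·(3/2)²+4·(3/2)³)/(24·5000) = -297/20000 rad
Load 2 — point force P=-11 kN at a=12/5 m (b=L-a=18/5):
  θ_2 = -Pb(L²-b²-3x²)/(6LEI)  [x≤a] = -(-11)·(18/5)·(6²-(18/5)²-3·(3/2)²)/(6·6·5000) = 17919/5000000 rad
Superposition: θ = Σ θ_i = -56331/5000000 rad ≈ -0.011266 rad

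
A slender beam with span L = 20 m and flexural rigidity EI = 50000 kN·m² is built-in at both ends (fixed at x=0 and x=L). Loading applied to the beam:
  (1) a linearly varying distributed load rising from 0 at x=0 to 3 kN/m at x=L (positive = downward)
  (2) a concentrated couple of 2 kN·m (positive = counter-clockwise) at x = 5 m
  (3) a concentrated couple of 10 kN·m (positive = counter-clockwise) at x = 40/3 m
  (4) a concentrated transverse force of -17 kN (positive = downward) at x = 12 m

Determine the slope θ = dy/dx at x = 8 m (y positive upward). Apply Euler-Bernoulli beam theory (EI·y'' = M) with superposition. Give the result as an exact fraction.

θ(8) = 2737/18750000 rad

Load 1 — triangular load w₀=3 kN/m (0→w₀ over full span):
  θ_1 = -w₀(2x(L-x)(L-2x)(x+2L)+x²(L-x)²)/(120LEI) = -3·(2·8·(20-8)·(20-2·8)·(8+2·20)+8²·(20-8)²)/(120·20·50000) = -18/15625 rad
Load 2 — applied couple M₀=2 kN·m at a=5 m (b=L-a=15):
  θ_2 = (R_Ax²/2 - M_Ax - M₀(x-a))/EI  [x>a] with R_A=9/80, M_A=-3/8 = ((9/80)·8²/2 - (-3/8)·8 - 2·(8-5))/50000 = 3/250000 rad
Load 3 — applied couple M₀=10 kN·m at a=40/3 m (b=L-a=20/3):
  θ_3 = (R_Ax²/2 - M_Ax)/EI  [x≤a] with R_A=2/3, M_A=10/3 = ((2/3)·8²/2 - (10/3)·8)/50000 = -1/9375 rad
Load 4 — point force P=-17 kN at a=12 m (b=L-a=8):
  θ_4 = -Pb²x(2aL-(3a+b)x)/(2L³EI)  [x≤a] = -(-17)·8²·8·(2·12·20-(3·12+8)·8)/(2·20³·50000) = 544/390625 rad
Superposition: θ = Σ θ_i = 2737/18750000 rad ≈ 0.000146 rad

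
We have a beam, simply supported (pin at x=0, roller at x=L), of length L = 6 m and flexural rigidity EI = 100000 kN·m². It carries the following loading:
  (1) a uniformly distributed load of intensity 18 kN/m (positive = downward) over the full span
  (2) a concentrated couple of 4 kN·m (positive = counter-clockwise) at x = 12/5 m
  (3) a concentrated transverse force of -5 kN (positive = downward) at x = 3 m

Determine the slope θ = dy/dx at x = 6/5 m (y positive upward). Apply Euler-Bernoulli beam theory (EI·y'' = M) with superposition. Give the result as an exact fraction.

Load 1 — uniform load w=18 kN/m over full span:
  θ_1 = -w(L³-6Lx²+4x³)/(24EI) = -18·(6³-6·6·(6/5)²+4·(6/5)³)/(24·100000) = -8019/6250000 rad
Load 2 — applied couple M₀=4 kN·m at a=12/5 m (b=L-a=18/5):
  θ_2 = (M₀x²/(2L)+C₁)/EI  [x≤a] with C₁=M₀(3b²-L²)/(6L)=8/25 = (4·(6/5)²/(2·6)+(8/25))/100000 = 1/125000 rad
Load 3 — point force P=-5 kN at a=3 m (b=L-a=3):
  θ_3 = -Pb(L²-b²-3x²)/(6LEI)  [x≤a] = -(-5)·3·(6²-3²-3·(6/5)²)/(6·6·100000) = 189/2000000 rad
Superposition: θ = Σ θ_i = -59027/50000000 rad ≈ -0.001181 rad

θ(6/5) = -59027/50000000 rad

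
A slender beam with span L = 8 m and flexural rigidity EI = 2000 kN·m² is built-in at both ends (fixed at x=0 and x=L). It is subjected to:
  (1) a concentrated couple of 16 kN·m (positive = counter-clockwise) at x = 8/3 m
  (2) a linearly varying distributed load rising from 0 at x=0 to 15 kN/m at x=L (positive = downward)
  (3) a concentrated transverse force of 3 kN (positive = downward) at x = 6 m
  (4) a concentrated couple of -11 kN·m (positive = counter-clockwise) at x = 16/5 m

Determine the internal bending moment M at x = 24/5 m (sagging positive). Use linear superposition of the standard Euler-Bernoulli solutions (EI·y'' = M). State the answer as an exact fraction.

M(24/5) = 20581/1000 kN·m

Load 1 — applied couple M₀=16 kN·m at a=8/3 m (b=L-a=16/3):
  M_1 = R_Ax - M_A - M₀  [x>a] with R_A=8/3, M_A=0 = (8/3)·(24/5) - 0 - 16 = -16/5 kN·m
Load 2 — triangular load w₀=15 kN/m (0→w₀ over full span):
  M_2 = 3w₀Lx/20 - w₀L²/30 - w₀x³/(6L) = 3·15·8·(24/5)/20 - 15·8²/30 - 15·(24/5)³/(6·8) = 496/25 kN·m
Load 3 — point force P=3 kN at a=6 m (b=L-a=2):
  M_3 = Pb²(3a+b)x/L³ - Pab²/L²  [x≤a] = 3·2²·(3·6+2)·(24/5)/8³ - 3·6·2²/8² = 9/8 kN·m
Load 4 — applied couple M₀=-11 kN·m at a=16/5 m (b=L-a=24/5):
  M_4 = R_Ax - M_A - M₀  [x>a] with R_A=-99/50, M_A=-33/25 = (-99/50)·(24/5) - (-33/25) - (-11) = 352/125 kN·m
Superposition: M = Σ M_i = 20581/1000 kN·m ≈ 20.581000 kN·m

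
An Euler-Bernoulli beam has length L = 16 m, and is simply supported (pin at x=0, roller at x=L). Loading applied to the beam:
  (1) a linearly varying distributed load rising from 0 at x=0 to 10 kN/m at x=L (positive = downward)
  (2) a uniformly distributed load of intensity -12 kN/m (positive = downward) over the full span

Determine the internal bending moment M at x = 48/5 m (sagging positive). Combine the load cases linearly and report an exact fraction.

M(48/5) = -1024/5 kN·m

Load 1 — triangular load w₀=10 kN/m (0→w₀ over full span):
  M_1 = w₀Lx/6 - w₀x³/(6L) = 10·16·(48/5)/6 - 10·(48/5)³/(6·16) = 4096/25 kN·m
Load 2 — uniform load w=-12 kN/m over full span:
  M_2 = wx(L-x)/2 = (-12)·(48/5)·(16-(48/5))/2 = -9216/25 kN·m
Superposition: M = Σ M_i = -1024/5 kN·m ≈ -204.800000 kN·m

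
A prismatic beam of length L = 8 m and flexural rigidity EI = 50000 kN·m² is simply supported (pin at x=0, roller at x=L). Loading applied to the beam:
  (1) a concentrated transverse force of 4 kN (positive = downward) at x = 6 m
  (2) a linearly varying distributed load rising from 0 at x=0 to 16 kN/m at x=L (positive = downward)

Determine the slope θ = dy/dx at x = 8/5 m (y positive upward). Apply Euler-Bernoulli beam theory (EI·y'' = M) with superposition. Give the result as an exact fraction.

Load 1 — point force P=4 kN at a=6 m (b=L-a=2):
  θ_1 = -Pb(L²-b²-3x²)/(6LEI)  [x≤a] = -4·2·(8²-2²-3·(8/5)²)/(6·8·50000) = -109/625000 rad
Load 2 — triangular load w₀=16 kN/m (0→w₀ over full span):
  θ_2 = -w₀(7L⁴-30L²x²+15x⁴)/(360LEI) = -16·(7·8⁴-30·8²·(8/5)²+15·(8/5)⁴)/(360·8·50000) = -46592/17578125 rad
Superposition: θ = Σ θ_i = -397261/140625000 rad ≈ -0.002825 rad

θ(8/5) = -397261/140625000 rad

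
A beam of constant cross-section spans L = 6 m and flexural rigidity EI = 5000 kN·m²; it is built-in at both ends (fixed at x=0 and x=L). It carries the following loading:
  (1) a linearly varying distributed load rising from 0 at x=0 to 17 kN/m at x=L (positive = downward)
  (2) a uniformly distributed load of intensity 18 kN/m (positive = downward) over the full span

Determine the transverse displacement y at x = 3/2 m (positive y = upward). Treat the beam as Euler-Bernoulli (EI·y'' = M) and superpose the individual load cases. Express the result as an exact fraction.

Load 1 — triangular load w₀=17 kN/m (0→w₀ over full span):
  y_1 = -w₀x²(L-x)²(x+2L)/(120LEI) = -17·(3/2)²·(6-(3/2))²·((3/2)+2·6)/(120·6·5000) = -37179/12800000 m
Load 2 — uniform load w=18 kN/m over full span:
  y_2 = -wx²(L-x)²/(24EI) = -18·(3/2)²·(6-(3/2))²/(24·5000) = -2187/320000 m
Superposition: y = Σ y_i = -124659/12800000 m ≈ -0.009739 m

y(3/2) = -124659/12800000 m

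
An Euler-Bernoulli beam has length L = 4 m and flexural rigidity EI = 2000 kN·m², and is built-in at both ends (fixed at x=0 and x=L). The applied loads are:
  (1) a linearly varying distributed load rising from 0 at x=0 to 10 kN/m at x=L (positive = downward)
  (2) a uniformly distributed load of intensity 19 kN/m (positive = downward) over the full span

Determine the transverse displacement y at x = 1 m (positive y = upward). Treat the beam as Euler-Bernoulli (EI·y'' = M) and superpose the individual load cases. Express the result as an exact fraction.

y(1) = -141/32000 m

Load 1 — triangular load w₀=10 kN/m (0→w₀ over full span):
  y_1 = -w₀x²(L-x)²(x+2L)/(120LEI) = -10·1²·(4-1)²·(1+2·4)/(120·4·2000) = -27/32000 m
Load 2 — uniform load w=19 kN/m over full span:
  y_2 = -wx²(L-x)²/(24EI) = -19·1²·(4-1)²/(24·2000) = -57/16000 m
Superposition: y = Σ y_i = -141/32000 m ≈ -0.004406 m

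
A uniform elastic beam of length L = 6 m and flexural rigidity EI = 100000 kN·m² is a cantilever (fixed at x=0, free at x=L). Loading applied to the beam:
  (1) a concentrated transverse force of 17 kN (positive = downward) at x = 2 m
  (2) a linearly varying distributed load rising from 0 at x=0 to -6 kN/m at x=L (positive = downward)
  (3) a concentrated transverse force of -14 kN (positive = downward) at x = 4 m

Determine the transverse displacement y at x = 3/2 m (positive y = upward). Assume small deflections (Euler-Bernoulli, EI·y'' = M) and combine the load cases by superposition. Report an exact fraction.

y(3/2) = 124641/128000000 m

Load 1 — point force P=17 kN at a=2 m (b=L-a=4):
  y_1 = -Px²(3a-x)/(6EI)  [x≤a] = -17·(3/2)²·(3·2-(3/2))/(6·100000) = -459/1600000 m
Load 2 — triangular load w₀=-6 kN/m (0→w₀ over full span):
  y_2 = (w₀Lx³/12-w₀L²x²/6-w₀x⁵/(120L))/EI = ((-6)·6·(3/2)³/12-(-6)·6²·(3/2)²/6-(-6)·(3/2)⁵/(120·6))/100000 = 90801/128000000 m
Load 3 — point force P=-14 kN at a=4 m (b=L-a=2):
  y_3 = -Px²(3a-x)/(6EI)  [x≤a] = -(-14)·(3/2)²·(3·4-(3/2))/(6·100000) = 441/800000 m
Superposition: y = Σ y_i = 124641/128000000 m ≈ 0.000974 m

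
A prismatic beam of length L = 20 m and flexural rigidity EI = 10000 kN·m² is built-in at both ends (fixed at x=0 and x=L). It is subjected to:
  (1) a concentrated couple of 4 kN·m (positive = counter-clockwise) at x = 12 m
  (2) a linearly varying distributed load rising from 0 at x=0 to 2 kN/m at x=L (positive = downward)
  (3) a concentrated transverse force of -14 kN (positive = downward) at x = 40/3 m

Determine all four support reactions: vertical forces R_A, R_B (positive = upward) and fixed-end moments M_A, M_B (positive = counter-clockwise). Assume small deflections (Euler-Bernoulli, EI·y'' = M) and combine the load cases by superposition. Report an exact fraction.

R_A = 8972/3375 kN, M_A = 4864/675 kN·m, R_B = 11278/3375 kN, M_B = 1324/675 kN·m

Load 1 — applied couple M₀=4 kN·m at a=12 m (b=L-a=8):
  R_A = 6M₀ab/L³ = 6·4·12·8/20³ = 36/125 kN
  M_A = M₀b(2a-b)/L² = 4·8·(2·12-8)/20² = 32/25 kN·m
  R_B = -6M₀ab/L³ = -6·4·12·8/20³ = -36/125 kN
  M_B = M₀a(2b-a)/L² = 4·12·(2·8-12)/20² = 12/25 kN·m
Load 2 — triangular load w₀=2 kN/m (0→w₀ over full span):
  R_A = 3w₀L/20 = 3·2·20/20 = 6 kN
  M_A = w₀L²/30 = 2·20²/30 = 80/3 kN·m
  R_B = 7w₀L/20 = 7·2·20/20 = 14 kN
  M_B = -w₀L²/20 = -2·20²/20 = -40 kN·m
Load 3 — point force P=-14 kN at a=40/3 m (b=L-a=20/3):
  R_A = Pb²(3a+b)/L³ = (-14)·(20/3)²·(3·(40/3)+(20/3))/20³ = -98/27 kN
  M_A = Pab²/L² = (-14)·(40/3)·(20/3)²/20² = -560/27 kN·m
  R_B = Pa²(a+3b)/L³ = (-14)·(40/3)²·((40/3)+3·(20/3))/20³ = -280/27 kN
  M_B = -Pa²b/L² = -(-14)·(40/3)²·(20/3)/20² = 1120/27 kN·m
Superposition: R_A = 8972/3375 kN, M_A = 4864/675 kN·m, R_B = 11278/3375 kN, M_B = 1324/675 kN·m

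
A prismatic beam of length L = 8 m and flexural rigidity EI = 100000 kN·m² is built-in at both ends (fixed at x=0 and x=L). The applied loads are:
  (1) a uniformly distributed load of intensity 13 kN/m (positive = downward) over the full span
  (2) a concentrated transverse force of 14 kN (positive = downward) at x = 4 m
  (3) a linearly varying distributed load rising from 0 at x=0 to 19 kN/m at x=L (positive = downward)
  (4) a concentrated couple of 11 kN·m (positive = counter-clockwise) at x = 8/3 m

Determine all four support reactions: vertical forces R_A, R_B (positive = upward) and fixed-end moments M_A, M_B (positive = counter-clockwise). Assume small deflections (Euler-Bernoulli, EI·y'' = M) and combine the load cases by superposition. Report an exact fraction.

R_A = 2509/30 kN, M_A = 1858/15 kN·m, R_B = 3311/30 kN, M_B = -2107/15 kN·m

Load 1 — uniform load w=13 kN/m over full span:
  R_A = wL/2 = 13·8/2 = 52 kN
  M_A = wL²/12 = 13·8²/12 = 208/3 kN·m
  R_B = wL/2 = 13·8/2 = 52 kN
  M_B = -wL²/12 = -13·8²/12 = -208/3 kN·m
Load 2 — point force P=14 kN at a=4 m (b=L-a=4):
  R_A = Pb²(3a+b)/L³ = 14·4²·(3·4+4)/8³ = 7 kN
  M_A = Pab²/L² = 14·4·4²/8² = 14 kN·m
  R_B = Pa²(a+3b)/L³ = 14·4²·(4+3·4)/8³ = 7 kN
  M_B = -Pa²b/L² = -14·4²·4/8² = -14 kN·m
Load 3 — triangular load w₀=19 kN/m (0→w₀ over full span):
  R_A = 3w₀L/20 = 3·19·8/20 = 114/5 kN
  M_A = w₀L²/30 = 19·8²/30 = 608/15 kN·m
  R_B = 7w₀L/20 = 7·19·8/20 = 266/5 kN
  M_B = -w₀L²/20 = -19·8²/20 = -304/5 kN·m
Load 4 — applied couple M₀=11 kN·m at a=8/3 m (b=L-a=16/3):
  R_A = 6M₀ab/L³ = 6·11·(8/3)·(16/3)/8³ = 11/6 kN
  M_A = M₀b(2a-b)/L² = 11·(16/3)·(2·(8/3)-(16/3))/8² = 0 kN·m
  R_B = -6M₀ab/L³ = -6·11·(8/3)·(16/3)/8³ = -11/6 kN
  M_B = M₀a(2b-a)/L² = 11·(8/3)·(2·(16/3)-(8/3))/8² = 11/3 kN·m
Superposition: R_A = 2509/30 kN, M_A = 1858/15 kN·m, R_B = 3311/30 kN, M_B = -2107/15 kN·m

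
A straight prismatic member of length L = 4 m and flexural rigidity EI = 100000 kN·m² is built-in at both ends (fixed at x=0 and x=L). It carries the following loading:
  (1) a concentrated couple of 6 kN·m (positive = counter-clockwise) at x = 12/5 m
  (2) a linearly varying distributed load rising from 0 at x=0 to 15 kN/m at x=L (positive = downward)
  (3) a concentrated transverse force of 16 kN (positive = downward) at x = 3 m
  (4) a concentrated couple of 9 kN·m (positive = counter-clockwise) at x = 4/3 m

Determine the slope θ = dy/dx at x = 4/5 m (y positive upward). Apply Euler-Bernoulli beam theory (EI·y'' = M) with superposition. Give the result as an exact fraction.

θ(4/5) = -99/1953125 rad

Load 1 — applied couple M₀=6 kN·m at a=12/5 m (b=L-a=8/5):
  θ_1 = (R_Ax²/2 - M_Ax)/EI  [x≤a] with R_A=54/25, M_A=48/25 = ((54/25)·(4/5)²/2 - (48/25)·(4/5))/100000 = -33/3906250 rad
Load 2 — triangular load w₀=15 kN/m (0→w₀ over full span):
  θ_2 = -w₀(2x(L-x)(L-2x)(x+2L)+x²(L-x)²)/(120LEI) = -15·(2·(4/5)·(4-(4/5))·(4-2·(4/5))·((4/5)+2·4)+(4/5)²·(4-(4/5))²)/(120·4·100000) = -14/390625 rad
Load 3 — point force P=16 kN at a=3 m (b=L-a=1):
  θ_3 = -Pb²x(2aL-(3a+b)x)/(2L³EI)  [x≤a] = -16·1²·(4/5)·(2·3·4-(3·3+1)·(4/5))/(2·4³·100000) = -1/62500 rad
Load 4 — applied couple M₀=9 kN·m at a=4/3 m (b=L-a=8/3):
  θ_4 = (R_Ax²/2 - M_Ax)/EI  [x≤a] with R_A=3, M_A=0 = (3·(4/5)²/2 - 0·(4/5))/100000 = 3/312500 rad
Superposition: θ = Σ θ_i = -99/1953125 rad ≈ -0.000051 rad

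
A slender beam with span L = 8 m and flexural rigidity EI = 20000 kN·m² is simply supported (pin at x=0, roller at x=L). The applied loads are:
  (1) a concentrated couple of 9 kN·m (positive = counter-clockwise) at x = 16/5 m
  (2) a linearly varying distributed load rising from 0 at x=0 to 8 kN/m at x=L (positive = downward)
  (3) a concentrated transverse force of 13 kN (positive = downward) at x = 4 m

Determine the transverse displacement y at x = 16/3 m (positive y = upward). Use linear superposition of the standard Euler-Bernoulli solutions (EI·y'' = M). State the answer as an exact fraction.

y(16/3) = -168623/11390625 m

Load 1 — applied couple M₀=9 kN·m at a=16/5 m (b=L-a=24/5):
  y_1 = (M₀x³/(6L)-M₀(x-a)²/2+C₁x)/EI  [x>a] with C₁=M₀(3b²-L²)/(6L)=24/25 = (9·(16/3)³/(6·8)-9·((16/3)-(16/5))²/2+(24/25)·(16/3))/20000 = 92/140625 m
Load 2 — triangular load w₀=8 kN/m (0→w₀ over full span):
  y_2 = -w₀x(7L⁴-10L²x²+3x⁴)/(360LEI) = -8·(16/3)·(7·8⁴-10·8²·(16/3)²+3·(16/3)⁴)/(360·8·20000) = -4352/455625 m
Load 3 — point force P=13 kN at a=4 m (b=L-a=4):
  y_3 = -Pa(L-x)(2Lx-a²-x²)/(6LEI)  [x>a] = -13·4·(8-(16/3))·(2·8·(16/3)-4²-(16/3)²)/(6·8·20000) = -299/50625 m
Superposition: y = Σ y_i = -168623/11390625 m ≈ -0.014804 m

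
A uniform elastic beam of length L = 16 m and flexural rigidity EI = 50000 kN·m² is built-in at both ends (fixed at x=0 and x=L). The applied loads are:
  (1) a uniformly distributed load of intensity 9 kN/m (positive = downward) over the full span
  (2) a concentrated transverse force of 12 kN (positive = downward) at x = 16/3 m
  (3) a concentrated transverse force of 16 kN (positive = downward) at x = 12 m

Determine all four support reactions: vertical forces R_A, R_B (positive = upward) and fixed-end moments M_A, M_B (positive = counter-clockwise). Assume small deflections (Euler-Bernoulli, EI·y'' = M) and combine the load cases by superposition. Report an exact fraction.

R_A = 1501/18 kN, M_A = 2092/9 kN·m, R_B = 1595/18 kN, M_B = -2180/9 kN·m

Load 1 — uniform load w=9 kN/m over full span:
  R_A = wL/2 = 9·16/2 = 72 kN
  M_A = wL²/12 = 9·16²/12 = 192 kN·m
  R_B = wL/2 = 9·16/2 = 72 kN
  M_B = -wL²/12 = -9·16²/12 = -192 kN·m
Load 2 — point force P=12 kN at a=16/3 m (b=L-a=32/3):
  R_A = Pb²(3a+b)/L³ = 12·(32/3)²·(3·(16/3)+(32/3))/16³ = 80/9 kN
  M_A = Pab²/L² = 12·(16/3)·(32/3)²/16² = 256/9 kN·m
  R_B = Pa²(a+3b)/L³ = 12·(16/3)²·((16/3)+3·(32/3))/16³ = 28/9 kN
  M_B = -Pa²b/L² = -12·(16/3)²·(32/3)/16² = -128/9 kN·m
Load 3 — point force P=16 kN at a=12 m (b=L-a=4):
  R_A = Pb²(3a+b)/L³ = 16·4²·(3·12+4)/16³ = 5/2 kN
  M_A = Pab²/L² = 16·12·4²/16² = 12 kN·m
  R_B = Pa²(a+3b)/L³ = 16·12²·(12+3·4)/16³ = 27/2 kN
  M_B = -Pa²b/L² = -16·12²·4/16² = -36 kN·m
Superposition: R_A = 1501/18 kN, M_A = 2092/9 kN·m, R_B = 1595/18 kN, M_B = -2180/9 kN·m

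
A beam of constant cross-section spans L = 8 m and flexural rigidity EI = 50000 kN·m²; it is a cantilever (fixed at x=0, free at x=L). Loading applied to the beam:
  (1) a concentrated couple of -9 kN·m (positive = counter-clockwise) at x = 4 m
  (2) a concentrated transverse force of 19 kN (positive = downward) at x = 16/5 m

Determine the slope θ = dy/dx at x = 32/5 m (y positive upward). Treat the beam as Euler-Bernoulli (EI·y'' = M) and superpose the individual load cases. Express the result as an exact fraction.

θ(32/5) = -833/312500 rad

Load 1 — applied couple M₀=-9 kN·m at a=4 m (b=L-a=4):
  θ_1 = M₀a/EI  [x>a] = (-9)·4/50000 = -9/12500 rad
Load 2 — point force P=19 kN at a=16/5 m (b=L-a=24/5):
  θ_2 = -Pa²/(2EI)  [x>a] = -19·(16/5)²/(2·50000) = -152/78125 rad
Superposition: θ = Σ θ_i = -833/312500 rad ≈ -0.002666 rad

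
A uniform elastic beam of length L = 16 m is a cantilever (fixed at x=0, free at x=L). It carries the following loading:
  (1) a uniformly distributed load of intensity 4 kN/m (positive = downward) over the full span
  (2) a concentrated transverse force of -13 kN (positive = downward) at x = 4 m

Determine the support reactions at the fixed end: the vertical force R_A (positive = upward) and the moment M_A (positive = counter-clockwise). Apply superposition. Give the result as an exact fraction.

R_A = 51 kN, M_A = 460 kN·m

Load 1 — uniform load w=4 kN/m over full span:
  R_A = wL = 4·16 = 64 kN
  M_A = wL²/2 = 4·16²/2 = 512 kN·m
Load 2 — point force P=-13 kN at a=4 m (b=L-a=12):
  R_A = P = (-13) = -13 kN
  M_A = Pa = (-13)·4 = -52 kN·m
Superposition: R_A = 51 kN, M_A = 460 kN·m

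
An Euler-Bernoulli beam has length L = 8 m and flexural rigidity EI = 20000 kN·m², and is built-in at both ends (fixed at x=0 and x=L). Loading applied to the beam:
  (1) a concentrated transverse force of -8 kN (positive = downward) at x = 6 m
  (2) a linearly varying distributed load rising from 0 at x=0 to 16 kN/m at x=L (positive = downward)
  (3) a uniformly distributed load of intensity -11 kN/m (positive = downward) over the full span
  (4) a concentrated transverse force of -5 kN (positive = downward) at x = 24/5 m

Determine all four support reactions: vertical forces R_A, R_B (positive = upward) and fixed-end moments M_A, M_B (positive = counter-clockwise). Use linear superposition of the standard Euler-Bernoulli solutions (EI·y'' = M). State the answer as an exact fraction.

Load 1 — point force P=-8 kN at a=6 m (b=L-a=2):
  R_A = Pb²(3a+b)/L³ = (-8)·2²·(3·6+2)/8³ = -5/4 kN
  M_A = Pab²/L² = (-8)·6·2²/8² = -3 kN·m
  R_B = Pa²(a+3b)/L³ = (-8)·6²·(6+3·2)/8³ = -27/4 kN
  M_B = -Pa²b/L² = -(-8)·6²·2/8² = 9 kN·m
Load 2 — triangular load w₀=16 kN/m (0→w₀ over full span):
  R_A = 3w₀L/20 = 3·16·8/20 = 96/5 kN
  M_A = w₀L²/30 = 16·8²/30 = 512/15 kN·m
  R_B = 7w₀L/20 = 7·16·8/20 = 224/5 kN
  M_B = -w₀L²/20 = -16·8²/20 = -256/5 kN·m
Load 3 — uniform load w=-11 kN/m over full span:
  R_A = wL/2 = (-11)·8/2 = -44 kN
  M_A = wL²/12 = (-11)·8²/12 = -176/3 kN·m
  R_B = wL/2 = (-11)·8/2 = -44 kN
  M_B = -wL²/12 = -(-11)·8²/12 = 176/3 kN·m
Load 4 — point force P=-5 kN at a=24/5 m (b=L-a=16/5):
  R_A = Pb²(3a+b)/L³ = (-5)·(16/5)²·(3·(24/5)+(16/5))/8³ = -44/25 kN
  M_A = Pab²/L² = (-5)·(24/5)·(16/5)²/8² = -96/25 kN·m
  R_B = Pa²(a+3b)/L³ = (-5)·(24/5)²·((24/5)+3·(16/5))/8³ = -81/25 kN
  M_B = -Pa²b/L² = -(-5)·(24/5)²·(16/5)/8² = 144/25 kN·m
Superposition: R_A = -2781/100 kN, M_A = -2353/75 kN·m, R_B = -919/100 kN, M_B = 1667/75 kN·m

R_A = -2781/100 kN, M_A = -2353/75 kN·m, R_B = -919/100 kN, M_B = 1667/75 kN·m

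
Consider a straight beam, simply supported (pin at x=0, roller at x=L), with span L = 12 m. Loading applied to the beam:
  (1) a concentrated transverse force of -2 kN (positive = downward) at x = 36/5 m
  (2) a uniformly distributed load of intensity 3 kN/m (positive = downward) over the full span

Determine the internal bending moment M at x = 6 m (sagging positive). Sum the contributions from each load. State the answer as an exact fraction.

Load 1 — point force P=-2 kN at a=36/5 m (b=L-a=24/5):
  M_1 = Pbx/L  [x≤a] = (-2)·(24/5)·6/12 = -24/5 kN·m
Load 2 — uniform load w=3 kN/m over full span:
  M_2 = wx(L-x)/2 = 3·6·(12-6)/2 = 54 kN·m
Superposition: M = Σ M_i = 246/5 kN·m ≈ 49.200000 kN·m

M(6) = 246/5 kN·m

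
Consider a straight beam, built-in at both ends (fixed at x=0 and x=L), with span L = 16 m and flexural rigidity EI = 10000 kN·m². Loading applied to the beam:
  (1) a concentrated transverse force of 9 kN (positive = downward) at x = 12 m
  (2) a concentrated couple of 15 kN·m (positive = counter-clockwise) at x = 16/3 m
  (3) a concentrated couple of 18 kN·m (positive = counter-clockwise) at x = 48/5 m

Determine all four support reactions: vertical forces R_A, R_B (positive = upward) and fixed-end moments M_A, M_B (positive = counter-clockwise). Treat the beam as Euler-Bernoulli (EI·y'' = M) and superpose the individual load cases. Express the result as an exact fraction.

R_A = 3421/800 kN, M_A = 1251/100 kN·m, R_B = 3779/800 kN, M_B = -1309/100 kN·m

Load 1 — point force P=9 kN at a=12 m (b=L-a=4):
  R_A = Pb²(3a+b)/L³ = 9·4²·(3·12+4)/16³ = 45/32 kN
  M_A = Pab²/L² = 9·12·4²/16² = 27/4 kN·m
  R_B = Pa²(a+3b)/L³ = 9·12²·(12+3·4)/16³ = 243/32 kN
  M_B = -Pa²b/L² = -9·12²·4/16² = -81/4 kN·m
Load 2 — applied couple M₀=15 kN·m at a=16/3 m (b=L-a=32/3):
  R_A = 6M₀ab/L³ = 6·15·(16/3)·(32/3)/16³ = 5/4 kN
  M_A = M₀b(2a-b)/L² = 15·(32/3)·(2·(16/3)-(32/3))/16² = 0 kN·m
  R_B = -6M₀ab/L³ = -6·15·(16/3)·(32/3)/16³ = -5/4 kN
  M_B = M₀a(2b-a)/L² = 15·(16/3)·(2·(32/3)-(16/3))/16² = 5 kN·m
Load 3 — applied couple M₀=18 kN·m at a=48/5 m (b=L-a=32/5):
  R_A = 6M₀ab/L³ = 6·18·(48/5)·(32/5)/16³ = 81/50 kN
  M_A = M₀b(2a-b)/L² = 18·(32/5)·(2·(48/5)-(32/5))/16² = 144/25 kN·m
  R_B = -6M₀ab/L³ = -6·18·(48/5)·(32/5)/16³ = -81/50 kN
  M_B = M₀a(2b-a)/L² = 18·(48/5)·(2·(32/5)-(48/5))/16² = 54/25 kN·m
Superposition: R_A = 3421/800 kN, M_A = 1251/100 kN·m, R_B = 3779/800 kN, M_B = -1309/100 kN·m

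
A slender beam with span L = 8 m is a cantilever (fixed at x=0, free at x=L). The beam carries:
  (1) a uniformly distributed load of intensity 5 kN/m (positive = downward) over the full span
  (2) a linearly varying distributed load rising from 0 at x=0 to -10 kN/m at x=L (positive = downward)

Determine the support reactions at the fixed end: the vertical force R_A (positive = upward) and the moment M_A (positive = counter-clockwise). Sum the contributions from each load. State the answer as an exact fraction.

R_A = 0 kN, M_A = -160/3 kN·m

Load 1 — uniform load w=5 kN/m over full span:
  R_A = wL = 5·8 = 40 kN
  M_A = wL²/2 = 5·8²/2 = 160 kN·m
Load 2 — triangular load w₀=-10 kN/m (0→w₀ over full span):
  R_A = w₀L/2 = (-10)·8/2 = -40 kN
  M_A = w₀L²/3 = (-10)·8²/3 = -640/3 kN·m
Superposition: R_A = 0 kN, M_A = -160/3 kN·m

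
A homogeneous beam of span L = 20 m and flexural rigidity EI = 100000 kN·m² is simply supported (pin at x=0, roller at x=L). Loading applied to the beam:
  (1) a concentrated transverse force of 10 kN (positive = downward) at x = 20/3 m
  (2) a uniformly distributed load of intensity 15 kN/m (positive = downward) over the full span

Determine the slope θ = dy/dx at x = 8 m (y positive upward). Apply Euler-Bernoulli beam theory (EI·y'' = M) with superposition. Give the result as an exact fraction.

Load 1 — point force P=10 kN at a=20/3 m (b=L-a=40/3):
  θ_1 = -Pa(2L²-6Lx+3x²+a²)/(6LEI)  [x>a] = -10·(20/3)·(2·20²-6·20·8+3·8²+(20/3)²)/(6·20·100000) = -43/101250 rad
Load 2 — uniform load w=15 kN/m over full span:
  θ_2 = -w(L³-6Lx²+4x³)/(24EI) = -15·(20³-6·20·8²+4·8³)/(24·100000) = -37/2500 rad
Superposition: θ = Σ θ_i = -3083/202500 rad ≈ -0.015225 rad

θ(8) = -3083/202500 rad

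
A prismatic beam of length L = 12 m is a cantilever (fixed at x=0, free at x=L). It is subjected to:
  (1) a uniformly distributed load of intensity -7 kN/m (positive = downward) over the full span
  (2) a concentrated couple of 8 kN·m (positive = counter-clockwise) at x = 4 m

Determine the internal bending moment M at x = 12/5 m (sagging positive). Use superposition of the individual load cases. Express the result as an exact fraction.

Load 1 — uniform load w=-7 kN/m over full span:
  M_1 = -w(L-x)²/2 = -(-7)·(12-(12/5))²/2 = 8064/25 kN·m
Load 2 — applied couple M₀=8 kN·m at a=4 m (b=L-a=8):
  M_2 = M₀  [x≤a] = 8 = 8 kN·m
Superposition: M = Σ M_i = 8264/25 kN·m ≈ 330.560000 kN·m

M(12/5) = 8264/25 kN·m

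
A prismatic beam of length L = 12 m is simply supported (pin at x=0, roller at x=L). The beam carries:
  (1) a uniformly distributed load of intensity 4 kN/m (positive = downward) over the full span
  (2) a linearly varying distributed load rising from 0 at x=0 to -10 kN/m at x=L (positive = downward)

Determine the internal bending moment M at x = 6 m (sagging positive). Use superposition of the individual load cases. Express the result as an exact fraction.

Load 1 — uniform load w=4 kN/m over full span:
  M_1 = wx(L-x)/2 = 4·6·(12-6)/2 = 72 kN·m
Load 2 — triangular load w₀=-10 kN/m (0→w₀ over full span):
  M_2 = w₀Lx/6 - w₀x³/(6L) = (-10)·12·6/6 - (-10)·6³/(6·12) = -90 kN·m
Superposition: M = Σ M_i = -18 kN·m ≈ -18.000000 kN·m

M(6) = -18 kN·m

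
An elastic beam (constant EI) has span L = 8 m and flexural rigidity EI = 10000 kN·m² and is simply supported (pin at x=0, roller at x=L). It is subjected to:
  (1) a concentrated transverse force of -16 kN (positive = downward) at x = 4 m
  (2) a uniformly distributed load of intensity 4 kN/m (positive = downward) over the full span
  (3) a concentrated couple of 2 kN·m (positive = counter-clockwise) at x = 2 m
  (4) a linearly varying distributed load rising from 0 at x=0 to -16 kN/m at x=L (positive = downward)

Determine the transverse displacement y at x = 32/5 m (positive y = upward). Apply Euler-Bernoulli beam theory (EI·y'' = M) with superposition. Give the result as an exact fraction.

Load 1 — point force P=-16 kN at a=4 m (b=L-a=4):
  y_1 = -Pa(L-x)(2Lx-a²-x²)/(6LEI)  [x>a] = -(-16)·4·(8-(32/5))·(2·8·(32/5)-4²-(32/5)²)/(6·8·10000) = 2272/234375 m
Load 2 — uniform load w=4 kN/m over full span:
  y_2 = -wx(L³-2Lx²+x³)/(24EI) = -4·(32/5)·(8³-2·8·(32/5)²+(32/5)³)/(24·10000) = -14848/1171875 m
Load 3 — applied couple M₀=2 kN·m at a=2 m (b=L-a=6):
  y_3 = (M₀x³/(6L)-M₀(x-a)²/2+C₁x)/EI  [x>a] with C₁=M₀(3b²-L²)/(6L)=11/6 = (2·(32/5)³/(6·8)-2·((32/5)-2)²/2+(11/6)·(32/5))/10000 = 103/312500 m
Load 4 — triangular load w₀=-16 kN/m (0→w₀ over full span):
  y_4 = -w₀x(7L⁴-10L²x²+3x⁴)/(360LEI) = -(-16)·(32/5)·(7·8⁴-10·8²·(32/5)²+3·(32/5)⁴)/(360·8·10000) = 260096/9765625 m
Superposition: y = Σ y_i = 2810977/117187500 m ≈ 0.023987 m

y(32/5) = 2810977/117187500 m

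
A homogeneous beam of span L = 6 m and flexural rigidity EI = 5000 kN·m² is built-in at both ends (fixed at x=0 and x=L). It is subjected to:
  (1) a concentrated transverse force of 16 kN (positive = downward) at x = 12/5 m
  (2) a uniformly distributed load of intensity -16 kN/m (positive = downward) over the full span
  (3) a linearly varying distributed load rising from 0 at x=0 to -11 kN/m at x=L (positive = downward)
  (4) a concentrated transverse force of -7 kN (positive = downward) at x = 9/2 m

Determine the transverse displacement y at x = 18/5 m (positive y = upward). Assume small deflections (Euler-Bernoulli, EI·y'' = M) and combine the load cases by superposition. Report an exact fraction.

Load 1 — point force P=16 kN at a=12/5 m (b=L-a=18/5):
  y_1 = -Pa²(L-x)²(3bL-(3b+a)(L-x))/(6L³EI)  [x>a] = -16·(12/5)²·(6-(18/5))²·(3·(18/5)·6-(3·(18/5)+(12/5))·(6-(18/5)))/(6·6³·5000) = -26496/9765625 m
Load 2 — uniform load w=-16 kN/m over full span:
  y_2 = -wx²(L-x)²/(24EI) = -(-16)·(18/5)²·(6-(18/5))²/(24·5000) = 3888/390625 m
Load 3 — triangular load w₀=-11 kN/m (0→w₀ over full span):
  y_3 = -w₀x²(L-x)²(x+2L)/(120LEI) = -(-11)·(18/5)²·(6-(18/5))²·((18/5)+2·6)/(120·6·5000) = 34749/9765625 m
Load 4 — point force P=-7 kN at a=9/2 m (b=L-a=3/2):
  y_4 = -Pb²x²(3aL-(3a+b)x)/(6L³EI)  [x≤a] = -(-7)·(3/2)²·(18/5)²·(3·(9/2)·6-(3·(9/2)+(3/2))·(18/5))/(6·6³·5000) = 1701/2000000 m
Superposition: y = Σ y_i = 14561109/1250000000 m ≈ 0.011649 m

y(18/5) = 14561109/1250000000 m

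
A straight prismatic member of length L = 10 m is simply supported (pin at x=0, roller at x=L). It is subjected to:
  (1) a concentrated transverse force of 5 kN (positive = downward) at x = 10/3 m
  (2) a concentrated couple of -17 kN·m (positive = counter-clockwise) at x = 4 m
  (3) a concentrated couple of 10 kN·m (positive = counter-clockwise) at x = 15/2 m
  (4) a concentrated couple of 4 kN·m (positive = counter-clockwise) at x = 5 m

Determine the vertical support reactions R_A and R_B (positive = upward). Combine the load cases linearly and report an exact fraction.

Load 1 — point force P=5 kN at a=10/3 m (b=L-a=20/3):
  R_A = Pb/L = 5·(20/3)/10 = 10/3 kN
  R_B = Pa/L = 5·(10/3)/10 = 5/3 kN
Load 2 — applied couple M₀=-17 kN·m at a=4 m (b=L-a=6):
  R_A = M₀/L = (-17)/10 = -17/10 kN
  R_B = -M₀/L = -(-17)/10 = 17/10 kN
Load 3 — applied couple M₀=10 kN·m at a=15/2 m (b=L-a=5/2):
  R_A = M₀/L = 10/10 = 1 kN
  R_B = -M₀/L = -10/10 = -1 kN
Load 4 — applied couple M₀=4 kN·m at a=5 m (b=L-a=5):
  R_A = M₀/L = 4/10 = 2/5 kN
  R_B = -M₀/L = -4/10 = -2/5 kN
Superposition: R_A = 91/30 kN, R_B = 59/30 kN

R_A = 91/30 kN, R_B = 59/30 kN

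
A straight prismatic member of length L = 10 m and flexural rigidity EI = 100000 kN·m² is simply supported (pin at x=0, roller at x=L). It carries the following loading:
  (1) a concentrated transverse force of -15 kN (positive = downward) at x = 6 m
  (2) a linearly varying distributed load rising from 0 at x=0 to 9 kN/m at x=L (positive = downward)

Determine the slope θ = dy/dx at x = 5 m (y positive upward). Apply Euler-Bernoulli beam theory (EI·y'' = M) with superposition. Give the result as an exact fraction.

Load 1 — point force P=-15 kN at a=6 m (b=L-a=4):
  θ_1 = -Pb(L²-b²-3x²)/(6LEI)  [x≤a] = -(-15)·4·(10²-4²-3·5²)/(6·10·100000) = 9/100000 rad
Load 2 — triangular load w₀=9 kN/m (0→w₀ over full span):
  θ_2 = -w₀(7L⁴-30L²x²+15x⁴)/(360LEI) = -9·(7·10⁴-30·10²·5²+15·5⁴)/(360·10·100000) = -7/64000 rad
Superposition: θ = Σ θ_i = -31/1600000 rad ≈ -0.000019 rad

θ(5) = -31/1600000 rad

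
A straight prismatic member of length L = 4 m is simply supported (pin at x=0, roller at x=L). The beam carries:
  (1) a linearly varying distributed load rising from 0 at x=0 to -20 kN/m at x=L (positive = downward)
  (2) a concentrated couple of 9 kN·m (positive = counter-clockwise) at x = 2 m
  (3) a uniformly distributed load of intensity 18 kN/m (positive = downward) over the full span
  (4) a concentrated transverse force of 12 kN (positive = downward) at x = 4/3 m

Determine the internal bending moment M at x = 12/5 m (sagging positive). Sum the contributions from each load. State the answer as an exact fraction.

M(12/5) = 422/25 kN·m

Load 1 — triangular load w₀=-20 kN/m (0→w₀ over full span):
  M_1 = w₀Lx/6 - w₀x³/(6L) = (-20)·4·(12/5)/6 - (-20)·(12/5)³/(6·4) = -512/25 kN·m
Load 2 — applied couple M₀=9 kN·m at a=2 m (b=L-a=2):
  M_2 = M₀x/L - M₀  [x>a] = 9·(12/5)/4 - 9 = -18/5 kN·m
Load 3 — uniform load w=18 kN/m over full span:
  M_3 = wx(L-x)/2 = 18·(12/5)·(4-(12/5))/2 = 864/25 kN·m
Load 4 — point force P=12 kN at a=4/3 m (b=L-a=8/3):
  M_4 = Pa(L-x)/L  [x>a] = 12·(4/3)·(4-(12/5))/4 = 32/5 kN·m
Superposition: M = Σ M_i = 422/25 kN·m ≈ 16.880000 kN·m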